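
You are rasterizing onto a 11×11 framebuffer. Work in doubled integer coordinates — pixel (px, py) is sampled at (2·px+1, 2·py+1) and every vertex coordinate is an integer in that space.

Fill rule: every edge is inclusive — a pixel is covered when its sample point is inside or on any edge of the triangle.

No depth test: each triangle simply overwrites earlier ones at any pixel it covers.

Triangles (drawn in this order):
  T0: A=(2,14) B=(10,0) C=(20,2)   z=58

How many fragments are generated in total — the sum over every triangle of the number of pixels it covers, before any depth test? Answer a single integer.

T0:
  2·area = 156
  edge (2, 14)→(10, 0): d=(8,-14) inclusive
  edge (10, 0)→(20, 2): d=(10,2) inclusive
  edge (20, 2)→(2, 14): d=(-18,12) inclusive
    (5,0)@(11, 1): e=[22,8,126] → █
    (6,0)@(13, 1): e=[50,4,102] → █
    (7,0)@(15, 1): e=[78,0,78] → █  [on edge]
    (8,0)@(17, 1): e=[106,-4,54] → ·
    (4,1)@(9, 3): e=[10,32,114] → █
    (8,1)@(17, 3): e=[122,16,18] → █
    (9,1)@(19, 3): e=[150,12,-6] → ·
    (4,2)@(9, 5): e=[26,52,78] → █
    (8,2)@(17, 5): e=[138,36,-18] → ·
    (3,3)@(7, 7): e=[14,76,66] → █
    (6,3)@(13, 7): e=[98,64,-6] → ·
    (7,3)@(15, 7): e=[126,60,-30] → ·
  covered (20 px):
    · · · · · █ █ █ · · ·
    · · · · █ █ █ █ █ · ·
    · · · · █ █ █ █ · · ·
    · · · █ █ █ · · · · ·
    · · █ █ █ · · · · · ·
    · · █ · · · · · · · ·
    · █ · · · · · · · · ·
    · · · · · · · · · · ·
    · · · · · · · · · · ·
    · · · · · · · · · · ·
    · · · · · · · · · · ·

Answer: 20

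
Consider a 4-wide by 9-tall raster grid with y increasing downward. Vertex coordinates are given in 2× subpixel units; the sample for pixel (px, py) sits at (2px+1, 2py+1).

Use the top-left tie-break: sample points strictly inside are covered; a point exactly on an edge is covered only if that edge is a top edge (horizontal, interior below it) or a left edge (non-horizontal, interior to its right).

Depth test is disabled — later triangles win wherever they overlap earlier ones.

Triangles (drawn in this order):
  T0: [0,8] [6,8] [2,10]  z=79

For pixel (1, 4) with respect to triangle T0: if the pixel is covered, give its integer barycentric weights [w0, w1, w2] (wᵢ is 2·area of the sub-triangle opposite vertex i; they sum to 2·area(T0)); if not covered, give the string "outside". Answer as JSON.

T0:
  2·area = 12
  edge (0, 8)→(6, 8): d=(6,0) top-left  bias=+0
  edge (6, 8)→(2, 10): d=(-4,2) right/bottom  bias=-1
  edge (2, 10)→(0, 8): d=(-2,-2) top-left  bias=+0
    (0,4)@(1, 9): e=[6,6,0] → █  [on edge]
    (1,4)@(3, 9): e=[6,2,4] → █
    (2,4)@(5, 9): e=[6,-2,8] → ·
    (0,5)@(1, 11): e=[18,-2,-4] → ·
    (1,5)@(3, 11): e=[18,-6,0] → ·  [on edge]
    (2,6)@(5, 13): e=[30,-18,0] → ·  [on edge]
    (3,7)@(7, 15): e=[42,-30,0] → ·  [on edge]
  covered (2 px):
    · · · ·
    · · · ·
    · · · ·
    · · · ·
    █ █ · ·
    · · · ·
    · · · ·
    · · · ·
    · · · ·

Result: [2,4,6]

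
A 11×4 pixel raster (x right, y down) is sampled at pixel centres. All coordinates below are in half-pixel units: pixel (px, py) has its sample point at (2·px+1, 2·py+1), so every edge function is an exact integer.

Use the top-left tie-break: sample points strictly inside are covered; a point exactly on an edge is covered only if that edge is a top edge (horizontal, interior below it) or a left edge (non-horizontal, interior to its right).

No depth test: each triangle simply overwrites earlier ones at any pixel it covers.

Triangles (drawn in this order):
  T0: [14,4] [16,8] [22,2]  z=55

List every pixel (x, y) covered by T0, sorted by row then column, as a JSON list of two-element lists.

T0:
  2·area = 36  (B↔C swapped to make it positive)
  edge (14, 4)→(22, 2): d=(8,-2) top-left  bias=+0
  edge (22, 2)→(16, 8): d=(-6,6) right/bottom  bias=-1
  edge (16, 8)→(14, 4): d=(-2,-4) top-left  bias=+0
    (9,1)@(19, 3): e=[2,12,22] → █
    (10,1)@(21, 3): e=[6,0,30] → ·  [on edge]
    (7,2)@(15, 5): e=[10,24,2] → █
    (8,2)@(17, 5): e=[14,12,10] → █
    (9,2)@(19, 5): e=[18,0,18] → ·  [on edge]
    (7,3)@(15, 7): e=[26,12,-2] → ·
    (8,3)@(17, 7): e=[30,0,6] → ·  [on edge]
  covered (3 px):
    · · · · · · · · · · ·
    · · · · · · · · · █ ·
    · · · · · · · █ █ · ·
    · · · · · · · · · · ·

Final: [[9,1],[7,2],[8,2]]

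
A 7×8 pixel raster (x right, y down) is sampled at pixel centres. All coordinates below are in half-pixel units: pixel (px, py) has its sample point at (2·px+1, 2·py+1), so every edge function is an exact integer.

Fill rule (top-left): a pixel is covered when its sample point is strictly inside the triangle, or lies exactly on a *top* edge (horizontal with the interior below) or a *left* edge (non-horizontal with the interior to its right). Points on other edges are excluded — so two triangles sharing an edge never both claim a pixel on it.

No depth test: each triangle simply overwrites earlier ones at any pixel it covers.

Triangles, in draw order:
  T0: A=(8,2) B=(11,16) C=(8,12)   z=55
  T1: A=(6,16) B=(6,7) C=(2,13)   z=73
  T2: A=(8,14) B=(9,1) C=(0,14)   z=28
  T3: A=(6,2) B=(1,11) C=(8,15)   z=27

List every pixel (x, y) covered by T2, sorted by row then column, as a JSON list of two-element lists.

T0:
  2·area = 30
  edge (8, 2)→(11, 16): d=(3,14) right/bottom  bias=-1
  edge (11, 16)→(8, 12): d=(-3,-4) top-left  bias=+0
  edge (8, 12)→(8, 2): d=(0,-10) top-left  bias=+0
    (4,3)@(9, 7): e=[1,19,10] → █
    (5,3)@(11, 7): e=[-27,27,30] → ·
    (4,4)@(9, 9): e=[7,13,10] → █
    (5,4)@(11, 9): e=[-21,21,30] → ·
    (4,5)@(9, 11): e=[13,7,10] → █
    (5,5)@(11, 11): e=[-15,15,30] → ·
    (4,6)@(9, 13): e=[19,1,10] → █
    (5,6)@(11, 13): e=[-9,9,30] → ·
    (4,7)@(9, 15): e=[25,-5,10] → ·
  covered (4 px):
    · · · · · · ·
    · · · · · · ·
    · · · · · · ·
    · · · · █ · ·
    · · · · █ · ·
    · · · · █ · ·
    · · · · █ · ·
    · · · · · · ·
T1:
  2·area = 36  (B↔C swapped to make it positive)
  edge (6, 16)→(2, 13): d=(-4,-3) top-left  bias=+0
  edge (2, 13)→(6, 7): d=(4,-6) top-left  bias=+0
  edge (6, 7)→(6, 16): d=(0,9) right/bottom  bias=-1
    (2,4)@(5, 9): e=[25,2,9] → █
    (3,4)@(7, 9): e=[31,14,-9] → ·
    (2,5)@(5, 11): e=[17,10,9] → █
    (3,5)@(7, 11): e=[23,22,-9] → ·
    (1,6)@(3, 13): e=[3,6,27] → █
    (3,6)@(7, 13): e=[15,30,-9] → ·
    (1,7)@(3, 15): e=[-5,14,27] → ·
    (2,7)@(5, 15): e=[1,26,9] → █
    (3,7)@(7, 15): e=[7,38,-9] → ·
  covered (5 px):
    · · · · · · ·
    · · · · · · ·
    · · · · · · ·
    · · · · · · ·
    · · █ · · · ·
    · · █ · · · ·
    · █ █ · · · ·
    · · █ · · · ·
T2:
  2·area = 104  (B↔C swapped to make it positive)
  edge (8, 14)→(0, 14): d=(-8,0) right/bottom  bias=-1
  edge (0, 14)→(9, 1): d=(9,-13) top-left  bias=+0
  edge (9, 1)→(8, 14): d=(-1,13) right/bottom  bias=-1
    (4,0)@(9, 1): e=[104,0,0] → ·  [on edge]
    (3,2)@(7, 5): e=[72,10,22] → █
    (4,2)@(9, 5): e=[72,36,-4] → ·
    (2,3)@(5, 7): e=[56,2,46] → █
    (4,3)@(9, 7): e=[56,54,-6] → ·
    (2,4)@(5, 9): e=[40,20,44] → █
    (4,4)@(9, 9): e=[40,72,-8] → ·
    (1,5)@(3, 11): e=[24,12,68] → █
    (4,5)@(9, 11): e=[24,90,-10] → ·
    (0,6)@(1, 13): e=[8,4,92] → █
    (4,6)@(9, 13): e=[8,108,-12] → ·
    (0,7)@(1, 15): e=[-8,22,90] → ·
  covered (12 px):
    · · · · · · ·
    · · · · · · ·
    · · · █ · · ·
    · · █ █ · · ·
    · · █ █ · · ·
    · █ █ █ · · ·
    █ █ █ █ · · ·
    · · · · · · ·
T3:
  2·area = 83  (B↔C swapped to make it positive)
  edge (6, 2)→(8, 15): d=(2,13) right/bottom  bias=-1
  edge (8, 15)→(1, 11): d=(-7,-4) top-left  bias=+0
  edge (1, 11)→(6, 2): d=(5,-9) top-left  bias=+0
    (2,2)@(5, 5): e=[19,58,6] → █
    (3,2)@(7, 5): e=[-7,66,24] → ·
    (2,3)@(5, 7): e=[23,44,16] → █
    (3,3)@(7, 7): e=[-3,52,34] → ·
    (1,4)@(3, 9): e=[53,22,8] → █
    (3,4)@(7, 9): e=[1,38,44] → █
    (4,4)@(9, 9): e=[-25,46,62] → ·
    (0,5)@(1, 11): e=[83,0,0] → █  [on edge]
    (4,5)@(9, 11): e=[-21,32,72] → ·
    (0,6)@(1, 13): e=[87,-14,10] → ·
    (1,6)@(3, 13): e=[61,-6,28] → ·
    (2,6)@(5, 13): e=[35,2,46] → █
  covered (11 px):
    · · · · · · ·
    · · · · · · ·
    · · █ · · · ·
    · · █ · · · ·
    · █ █ █ · · ·
    █ █ █ █ · · ·
    · · █ █ · · ·
    · · · · · · ·

Final: [[3,2],[2,3],[3,3],[2,4],[3,4],[1,5],[2,5],[3,5],[0,6],[1,6],[2,6],[3,6]]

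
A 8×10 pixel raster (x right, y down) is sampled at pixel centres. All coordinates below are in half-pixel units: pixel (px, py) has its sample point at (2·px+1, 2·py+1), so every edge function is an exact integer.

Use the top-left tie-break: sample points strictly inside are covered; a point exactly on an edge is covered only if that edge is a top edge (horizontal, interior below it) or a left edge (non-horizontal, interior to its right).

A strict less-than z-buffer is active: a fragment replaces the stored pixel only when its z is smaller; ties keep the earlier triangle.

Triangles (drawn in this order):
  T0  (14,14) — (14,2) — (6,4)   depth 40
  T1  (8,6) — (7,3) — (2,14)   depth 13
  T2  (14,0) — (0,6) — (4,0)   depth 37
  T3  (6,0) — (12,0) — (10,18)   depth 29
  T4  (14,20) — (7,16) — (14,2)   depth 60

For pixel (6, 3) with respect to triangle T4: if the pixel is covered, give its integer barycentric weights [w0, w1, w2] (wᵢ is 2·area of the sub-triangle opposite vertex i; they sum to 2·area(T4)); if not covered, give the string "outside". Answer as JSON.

T0:
  2·area = 96  (B↔C swapped to make it positive)
  edge (14, 14)→(6, 4): d=(-8,-10) top-left  bias=+0
  edge (6, 4)→(14, 2): d=(8,-2) top-left  bias=+0
  edge (14, 2)→(14, 14): d=(0,12) right/bottom  bias=-1
    (5,1)@(11, 3): e=[58,2,36] → #
    (6,1)@(13, 3): e=[78,6,12] → #
    (7,1)@(15, 3): e=[98,10,-12] → ·
    (3,2)@(7, 5): e=[2,10,84] → #
    (4,2)@(9, 5): e=[22,14,60] → #
    (7,2)@(15, 5): e=[82,26,-12] → ·
    (3,3)@(7, 7): e=[-14,26,84] → ·
    (4,3)@(9, 7): e=[6,30,60] → #
    (7,3)@(15, 7): e=[66,42,-12] → ·
    (4,4)@(9, 9): e=[-10,46,60] → ·
    (5,4)@(11, 9): e=[10,50,36] → #
    (7,4)@(15, 9): e=[50,58,-12] → ·
  covered (12 px):
    · · · · · · · ·
    · · · · · # # ·
    · · · # # # # ·
    · · · · # # # ·
    · · · · · # # ·
    · · · · · · # ·
    · · · · · · · ·
    · · · · · · · ·
    · · · · · · · ·
    · · · · · · · ·
T1:
  2·area = 26  (B↔C swapped to make it positive)
  edge (8, 6)→(2, 14): d=(-6,8) right/bottom  bias=-1
  edge (2, 14)→(7, 3): d=(5,-11) top-left  bias=+0
  edge (7, 3)→(8, 6): d=(1,3) right/bottom  bias=-1
    (3,1)@(7, 3): e=[26,0,0] → ·  [on edge]
    (3,2)@(7, 5): e=[14,10,2] → #
    (4,2)@(9, 5): e=[-2,32,-4] → ·
    (3,3)@(7, 7): e=[2,20,4] → #
    (4,3)@(9, 7): e=[-14,42,-2] → ·
    (2,4)@(5, 9): e=[6,8,12] → #
    (3,4)@(7, 9): e=[-10,30,6] → ·
    (4,4)@(9, 9): e=[-26,52,0] → ·  [on edge]
    (2,5)@(5, 11): e=[-6,18,14] → ·
    (5,7)@(11, 15): e=[-78,104,0] → ·  [on edge]
  covered (3 px):
    · · · · · · · ·
    · · · · · · · ·
    · · · # · · · ·
    · · · # · · · ·
    · · # · · · · ·
    · · · · · · · ·
    · · · · · · · ·
    · · · · · · · ·
    · · · · · · · ·
    · · · · · · · ·
T2:
  2·area = 60
  edge (14, 0)→(0, 6): d=(-14,6) right/bottom  bias=-1
  edge (0, 6)→(4, 0): d=(4,-6) top-left  bias=+0
  edge (4, 0)→(14, 0): d=(10,0) top-left  bias=+0
    (2,0)@(5, 1): e=[40,10,10] → #
    (3,0)@(7, 1): e=[28,22,10] → #
    (4,0)@(9, 1): e=[16,34,10] → #
    (5,0)@(11, 1): e=[4,46,10] → #
    (6,0)@(13, 1): e=[-8,58,10] → ·
    (1,1)@(3, 3): e=[24,6,30] → #
    (3,1)@(7, 3): e=[0,30,30] → ·  [on edge]
    (4,1)@(9, 3): e=[-12,42,30] → ·
    (5,1)@(11, 3): e=[-24,54,30] → ·
    (0,2)@(1, 5): e=[8,2,50] → #
    (1,2)@(3, 5): e=[-4,14,50] → ·
    (2,2)@(5, 5): e=[-16,26,50] → ·
  covered (7 px):
    · · # # # # · ·
    · # # · · · · ·
    # · · · · · · ·
    · · · · · · · ·
    · · · · · · · ·
    · · · · · · · ·
    · · · · · · · ·
    · · · · · · · ·
    · · · · · · · ·
    · · · · · · · ·
T3:
  2·area = 108
  edge (6, 0)→(12, 0): d=(6,0) top-left  bias=+0
  edge (12, 0)→(10, 18): d=(-2,18) right/bottom  bias=-1
  edge (10, 18)→(6, 0): d=(-4,-18) top-left  bias=+0
    (3,0)@(7, 1): e=[6,88,14] → #
    (4,0)@(9, 1): e=[6,52,50] → #
    (5,0)@(11, 1): e=[6,16,86] → #
    (6,0)@(13, 1): e=[6,-20,122] → ·
    (3,1)@(7, 3): e=[18,84,6] → #
    (6,1)@(13, 3): e=[18,-24,114] → ·
    (3,2)@(7, 5): e=[30,80,-2] → ·
    (4,2)@(9, 5): e=[30,44,34] → #
    (6,2)@(13, 5): e=[30,-28,106] → ·
    (4,3)@(9, 7): e=[42,40,26] → #
    (6,3)@(13, 7): e=[42,-32,98] → ·
    (4,4)@(9, 9): e=[54,36,18] → #
    (5,4)@(11, 9): e=[54,0,54] → ·  [on edge]
  covered (13 px):
    · · · # # # · ·
    · · · # # # · ·
    · · · · # # · ·
    · · · · # # · ·
    · · · · # · · ·
    · · · · # · · ·
    · · · · # · · ·
    · · · · · · · ·
    · · · · · · · ·
    · · · · · · · ·
T4:
  2·area = 126
  edge (14, 20)→(7, 16): d=(-7,-4) top-left  bias=+0
  edge (7, 16)→(14, 2): d=(7,-14) top-left  bias=+0
  edge (14, 2)→(14, 20): d=(0,18) right/bottom  bias=-1
    (6,2)@(13, 5): e=[101,7,18] → #
    (7,2)@(15, 5): e=[109,35,-18] → ·
    (6,3)@(13, 7): e=[87,21,18] → #
    (7,3)@(15, 7): e=[95,49,-18] → ·
    (5,4)@(11, 9): e=[65,7,54] → #
    (7,4)@(15, 9): e=[81,63,-18] → ·
    (5,5)@(11, 11): e=[51,21,54] → #
    (7,5)@(15, 11): e=[67,77,-18] → ·
    (4,6)@(9, 13): e=[29,7,90] → #
    (7,6)@(15, 13): e=[53,91,-18] → ·
    (4,7)@(9, 15): e=[15,21,90] → #
    (7,7)@(15, 15): e=[39,105,-18] → ·
  covered (16 px):
    · · · · · · · ·
    · · · · · · · ·
    · · · · · · # ·
    · · · · · · # ·
    · · · · · # # ·
    · · · · · # # ·
    · · · · # # # ·
    · · · · # # # ·
    · · · · # # # ·
    · · · · · · # ·

Result: [21,18,87]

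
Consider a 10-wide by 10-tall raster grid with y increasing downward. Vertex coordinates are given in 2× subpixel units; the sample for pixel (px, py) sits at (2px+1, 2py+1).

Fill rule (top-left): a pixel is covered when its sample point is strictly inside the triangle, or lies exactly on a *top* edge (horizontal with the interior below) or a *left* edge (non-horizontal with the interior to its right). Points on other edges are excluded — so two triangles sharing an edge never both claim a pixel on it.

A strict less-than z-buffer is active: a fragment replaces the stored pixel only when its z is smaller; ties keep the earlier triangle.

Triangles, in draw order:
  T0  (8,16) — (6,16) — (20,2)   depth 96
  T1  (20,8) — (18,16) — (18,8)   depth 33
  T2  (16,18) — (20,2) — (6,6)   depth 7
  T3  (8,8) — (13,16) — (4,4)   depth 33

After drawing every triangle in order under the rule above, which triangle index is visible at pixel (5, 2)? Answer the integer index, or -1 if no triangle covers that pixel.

T0:
  2·area = 28
  edge (8, 16)→(6, 16): d=(-2,0) right/bottom  bias=-1
  edge (6, 16)→(20, 2): d=(14,-14) top-left  bias=+0
  edge (20, 2)→(8, 16): d=(-12,14) right/bottom  bias=-1
    (9,1)@(19, 3): e=[26,0,2] → █  [on edge]
    (8,2)@(17, 5): e=[22,0,6] → █  [on edge]
    (9,2)@(19, 5): e=[22,28,-22] → ·
    (7,3)@(15, 7): e=[18,0,10] → █  [on edge]
    (8,3)@(17, 7): e=[18,28,-18] → ·
    (6,4)@(13, 9): e=[14,0,14] → █  [on edge]
    (7,4)@(15, 9): e=[14,28,-14] → ·
    (5,5)@(11, 11): e=[10,0,18] → █  [on edge]
    (6,5)@(13, 11): e=[10,28,-10] → ·
    (4,6)@(9, 13): e=[6,0,22] → █  [on edge]
    (5,6)@(11, 13): e=[6,28,-6] → ·
    (3,7)@(7, 15): e=[2,0,26] → █  [on edge]
    (2,8)@(5, 17): e=[-2,0,30] → ·  [on edge]
    (1,9)@(3, 19): e=[-6,0,34] → ·  [on edge]
  covered (7 px):
    · · · · · · · · · ·
    · · · · · · · · · █
    · · · · · · · · █ ·
    · · · · · · · █ · ·
    · · · · · · █ · · ·
    · · · · · █ · · · ·
    · · · · █ · · · · ·
    · · · █ · · · · · ·
    · · · · · · · · · ·
    · · · · · · · · · ·
T1:
  2·area = 16
  edge (20, 8)→(18, 16): d=(-2,8) right/bottom  bias=-1
  edge (18, 16)→(18, 8): d=(0,-8) top-left  bias=+0
  edge (18, 8)→(20, 8): d=(2,0) top-left  bias=+0
    (9,4)@(19, 9): e=[6,8,2] → █
    (9,5)@(19, 11): e=[2,8,6] → █
    (9,6)@(19, 13): e=[-2,8,10] → ·
  covered (2 px):
    · · · · · · · · · ·
    · · · · · · · · · ·
    · · · · · · · · · ·
    · · · · · · · · · ·
    · · · · · · · · · █
    · · · · · · · · · █
    · · · · · · · · · ·
    · · · · · · · · · ·
    · · · · · · · · · ·
    · · · · · · · · · ·
T2:
  2·area = 208  (B↔C swapped to make it positive)
  edge (16, 18)→(6, 6): d=(-10,-12) top-left  bias=+0
  edge (6, 6)→(20, 2): d=(14,-4) top-left  bias=+0
  edge (20, 2)→(16, 18): d=(-4,16) right/bottom  bias=-1
    (8,1)@(17, 3): e=[162,2,44] → █
    (9,1)@(19, 3): e=[186,10,12] → █
    (5,2)@(11, 5): e=[70,6,132] → █
    (6,2)@(13, 5): e=[94,14,100] → █
    (7,2)@(15, 5): e=[118,22,68] → █
    (3,3)@(7, 7): e=[2,18,188] → █
    (4,3)@(9, 7): e=[26,26,156] → █
    (9,3)@(19, 7): e=[146,66,-4] → ·
    (3,4)@(7, 9): e=[-18,46,180] → ·
    (4,4)@(9, 9): e=[6,54,148] → █
    (9,4)@(19, 9): e=[126,94,-12] → ·
    (4,5)@(9, 11): e=[-14,82,140] → ·
  covered (26 px):
    · · · · · · · · · ·
    · · · · · · · · █ █
    · · · · · █ █ █ █ █
    · · · █ █ █ █ █ █ ·
    · · · · █ █ █ █ █ ·
    · · · · · █ █ █ █ ·
    · · · · · · █ █ █ ·
    · · · · · · · █ · ·
    · · · · · · · · · ·
    · · · · · · · · · ·
T3:
  2·area = 12
  edge (8, 8)→(13, 16): d=(5,8) right/bottom  bias=-1
  edge (13, 16)→(4, 4): d=(-9,-12) top-left  bias=+0
  edge (4, 4)→(8, 8): d=(4,4) right/bottom  bias=-1
    (0,0)@(1, 1): e=[21,-9,0] → ·  [on edge]
    (1,1)@(3, 3): e=[15,-3,0] → ·  [on edge]
    (2,2)@(5, 5): e=[9,3,0] → ·  [on edge]
    (3,3)@(7, 7): e=[3,9,0] → ·  [on edge]
    (4,4)@(9, 9): e=[-3,15,0] → ·  [on edge]
    (5,5)@(11, 11): e=[-9,21,0] → ·  [on edge]
    (5,6)@(11, 13): e=[1,3,8] → █
    (6,6)@(13, 13): e=[-15,27,0] → ·  [on edge]
    (5,7)@(11, 15): e=[11,-15,16] → ·
    (7,7)@(15, 15): e=[-21,33,0] → ·  [on edge]
    (8,8)@(17, 17): e=[-27,39,0] → ·  [on edge]
    (9,9)@(19, 19): e=[-33,45,0] → ·  [on edge]
  covered (1 px):
    · · · · · · · · · ·
    · · · · · · · · · ·
    · · · · · · · · · ·
    · · · · · · · · · ·
    · · · · · · · · · ·
    · · · · · · · · · ·
    · · · · · █ · · · ·
    · · · · · · · · · ·
    · · · · · · · · · ·
    · · · · · · · · · ·

Z-buffer (winner per pixel, '.' = empty):
  . . . . . . . . . .
  . . . . . . . . 2 2
  . . . . . 2 2 2 2 2
  . . . 2 2 2 2 2 2 .
  . . . . 2 2 2 2 2 1
  . . . . . 2 2 2 2 1
  . . . . 0 3 2 2 2 .
  . . . 0 . . . 2 . .
  . . . . . . . . . .
  . . . . . . . . . .

Result: 2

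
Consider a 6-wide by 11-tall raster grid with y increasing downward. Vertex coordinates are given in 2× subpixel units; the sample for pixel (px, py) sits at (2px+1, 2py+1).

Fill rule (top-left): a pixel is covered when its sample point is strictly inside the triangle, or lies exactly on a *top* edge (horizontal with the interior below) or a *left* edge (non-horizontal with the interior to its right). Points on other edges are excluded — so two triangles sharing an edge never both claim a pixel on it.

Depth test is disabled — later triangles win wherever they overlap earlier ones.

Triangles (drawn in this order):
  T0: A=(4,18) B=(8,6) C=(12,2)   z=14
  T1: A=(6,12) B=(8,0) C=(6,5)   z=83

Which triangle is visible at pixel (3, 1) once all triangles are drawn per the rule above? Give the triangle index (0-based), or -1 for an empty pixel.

T0:
  2·area = 32
  edge (4, 18)→(8, 6): d=(4,-12) top-left  bias=+0
  edge (8, 6)→(12, 2): d=(4,-4) top-left  bias=+0
  edge (12, 2)→(4, 18): d=(-8,16) right/bottom  bias=-1
    (4,1)@(9, 3): e=[0,-8,40] → ·  [on edge]
    (5,1)@(11, 3): e=[24,0,8] → █  [on edge]
    (4,2)@(9, 5): e=[8,0,24] → █  [on edge]
    (5,2)@(11, 5): e=[32,8,-8] → ·
    (3,3)@(7, 7): e=[-8,0,40] → ·  [on edge]
    (4,3)@(9, 7): e=[16,8,8] → █
    (5,3)@(11, 7): e=[40,16,-24] → ·
    (2,4)@(5, 9): e=[-24,0,56] → ·  [on edge]
    (3,4)@(7, 9): e=[0,8,24] → █  [on edge]
    (4,4)@(9, 9): e=[24,16,-8] → ·
    (1,5)@(3, 11): e=[-40,0,72] → ·  [on edge]
    (3,5)@(7, 11): e=[8,16,8] → █
    (0,6)@(1, 13): e=[-56,0,88] → ·  [on edge]
    (2,7)@(5, 15): e=[0,24,8] → █  [on edge]
    (1,10)@(3, 21): e=[0,40,-8] → ·  [on edge]
  covered (6 px):
    · · · · · ·
    · · · · · █
    · · · · █ ·
    · · · · █ ·
    · · · █ · ·
    · · · █ · ·
    · · · · · ·
    · · █ · · ·
    · · · · · ·
    · · · · · ·
    · · · · · ·
T1:
  2·area = 14  (B↔C swapped to make it positive)
  edge (6, 12)→(6, 5): d=(0,-7) top-left  bias=+0
  edge (6, 5)→(8, 0): d=(2,-5) top-left  bias=+0
  edge (8, 0)→(6, 12): d=(-2,12) right/bottom  bias=-1
    (3,1)@(7, 3): e=[7,1,6] → █
    (4,1)@(9, 3): e=[21,11,-18] → ·
    (3,2)@(7, 5): e=[7,5,2] → █
    (4,2)@(9, 5): e=[21,15,-22] → ·
    (3,3)@(7, 7): e=[7,9,-2] → ·
  covered (2 px):
    · · · · · ·
    · · · █ · ·
    · · · █ · ·
    · · · · · ·
    · · · · · ·
    · · · · · ·
    · · · · · ·
    · · · · · ·
    · · · · · ·
    · · · · · ·
    · · · · · ·

Z-buffer (winner per pixel, '.' = empty):
  . . . . . .
  . . . 1 . 0
  . . . 1 0 .
  . . . . 0 .
  . . . 0 . .
  . . . 0 . .
  . . . . . .
  . . 0 . . .
  . . . . . .
  . . . . . .
  . . . . . .

Result: 1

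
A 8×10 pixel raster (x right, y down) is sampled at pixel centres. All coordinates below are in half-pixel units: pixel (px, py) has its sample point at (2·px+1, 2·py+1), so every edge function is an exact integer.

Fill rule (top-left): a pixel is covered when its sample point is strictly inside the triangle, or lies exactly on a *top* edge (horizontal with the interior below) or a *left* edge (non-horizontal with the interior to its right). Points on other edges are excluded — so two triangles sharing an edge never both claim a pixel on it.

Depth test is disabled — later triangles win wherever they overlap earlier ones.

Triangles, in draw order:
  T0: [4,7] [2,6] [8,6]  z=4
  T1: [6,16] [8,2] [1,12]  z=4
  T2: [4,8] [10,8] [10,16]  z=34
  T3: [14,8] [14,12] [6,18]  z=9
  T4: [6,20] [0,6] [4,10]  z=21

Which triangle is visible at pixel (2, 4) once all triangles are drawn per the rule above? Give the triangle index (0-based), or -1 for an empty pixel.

T0:
  2·area = 6
  edge (4, 7)→(2, 6): d=(-2,-1) top-left  bias=+0
  edge (2, 6)→(8, 6): d=(6,0) top-left  bias=+0
  edge (8, 6)→(4, 7): d=(-4,1) right/bottom  bias=-1
  covered (0 px):
    · · · · · · · ·
    · · · · · · · ·
    · · · · · · · ·
    · · · · · · · ·
    · · · · · · · ·
    · · · · · · · ·
    · · · · · · · ·
    · · · · · · · ·
    · · · · · · · ·
    · · · · · · · ·
T1:
  2·area = 78  (B↔C swapped to make it positive)
  edge (6, 16)→(1, 12): d=(-5,-4) top-left  bias=+0
  edge (1, 12)→(8, 2): d=(7,-10) top-left  bias=+0
  edge (8, 2)→(6, 16): d=(-2,14) right/bottom  bias=-1
    (3,2)@(7, 5): e=[59,11,8] → #
    (4,2)@(9, 5): e=[67,31,-20] → ·
    (2,3)@(5, 7): e=[41,5,32] → #
    (4,3)@(9, 7): e=[57,45,-24] → ·
    (2,4)@(5, 9): e=[31,19,28] → #
    (3,4)@(7, 9): e=[39,39,0] → ·  [on edge]
    (1,5)@(3, 11): e=[13,13,52] → #
    (3,5)@(7, 11): e=[29,53,-4] → ·
    (1,6)@(3, 13): e=[3,27,48] → #
    (3,6)@(7, 13): e=[19,67,-8] → ·
    (1,7)@(3, 15): e=[-7,41,44] → ·
    (2,7)@(5, 15): e=[1,61,16] → #
  covered (9 px):
    · · · · · · · ·
    · · · · · · · ·
    · · · # · · · ·
    · · # # · · · ·
    · · # · · · · ·
    · # # · · · · ·
    · # # · · · · ·
    · · # · · · · ·
    · · · · · · · ·
    · · · · · · · ·
T2:
  2·area = 48
  edge (4, 8)→(10, 8): d=(6,0) top-left  bias=+0
  edge (10, 8)→(10, 16): d=(0,8) right/bottom  bias=-1
  edge (10, 16)→(4, 8): d=(-6,-8) top-left  bias=+0
    (2,4)@(5, 9): e=[6,40,2] → #
    (3,4)@(7, 9): e=[6,24,18] → #
    (4,4)@(9, 9): e=[6,8,34] → #
    (5,4)@(11, 9): e=[6,-8,50] → ·
    (2,5)@(5, 11): e=[18,40,-10] → ·
    (3,5)@(7, 11): e=[18,24,6] → #
    (5,5)@(11, 11): e=[18,-8,38] → ·
    (3,6)@(7, 13): e=[30,24,-6] → ·
    (4,6)@(9, 13): e=[30,8,10] → #
    (5,6)@(11, 13): e=[30,-8,26] → ·
    (4,7)@(9, 15): e=[42,8,-2] → ·
  covered (6 px):
    · · · · · · · ·
    · · · · · · · ·
    · · · · · · · ·
    · · · · · · · ·
    · · # # # · · ·
    · · · # # · · ·
    · · · · # · · ·
    · · · · · · · ·
    · · · · · · · ·
    · · · · · · · ·
T3:
  2·area = 32
  edge (14, 8)→(14, 12): d=(0,4) right/bottom  bias=-1
  edge (14, 12)→(6, 18): d=(-8,6) right/bottom  bias=-1
  edge (6, 18)→(14, 8): d=(8,-10) top-left  bias=+0
    (6,5)@(13, 11): e=[4,14,14] → #
    (7,5)@(15, 11): e=[-4,2,34] → ·
    (5,6)@(11, 13): e=[12,10,10] → #
    (6,6)@(13, 13): e=[4,-2,30] → ·
    (4,7)@(9, 15): e=[20,6,6] → #
    (5,7)@(11, 15): e=[12,-6,26] → ·
    (3,8)@(7, 17): e=[28,2,2] → #
    (4,8)@(9, 17): e=[20,-10,22] → ·
    (3,9)@(7, 19): e=[28,-14,18] → ·
  covered (4 px):
    · · · · · · · ·
    · · · · · · · ·
    · · · · · · · ·
    · · · · · · · ·
    · · · · · · · ·
    · · · · · · # ·
    · · · · · # · ·
    · · · · # · · ·
    · · · # · · · ·
    · · · · · · · ·
T4:
  2·area = 32
  edge (6, 20)→(0, 6): d=(-6,-14) top-left  bias=+0
  edge (0, 6)→(4, 10): d=(4,4) right/bottom  bias=-1
  edge (4, 10)→(6, 20): d=(2,10) right/bottom  bias=-1
    (1,2)@(3, 5): e=[48,-16,0] → ·  [on edge]
    (0,3)@(1, 7): e=[8,0,24] → ·  [on edge]
    (1,4)@(3, 9): e=[24,0,8] → ·  [on edge]
    (1,5)@(3, 11): e=[12,8,12] → #
    (2,5)@(5, 11): e=[40,0,-8] → ·  [on edge]
    (1,6)@(3, 13): e=[0,16,16] → #  [on edge]
    (2,6)@(5, 13): e=[28,8,-4] → ·
    (3,6)@(7, 13): e=[56,0,-24] → ·  [on edge]
    (1,7)@(3, 15): e=[-12,24,20] → ·
    (2,7)@(5, 15): e=[16,16,0] → ·  [on edge]
    (4,7)@(9, 15): e=[72,0,-40] → ·  [on edge]
    (2,8)@(5, 17): e=[4,24,4] → #
    (5,8)@(11, 17): e=[88,0,-56] → ·  [on edge]
    (6,9)@(13, 19): e=[104,0,-72] → ·  [on edge]
  covered (3 px):
    · · · · · · · ·
    · · · · · · · ·
    · · · · · · · ·
    · · · · · · · ·
    · · · · · · · ·
    · # · · · · · ·
    · # · · · · · ·
    · · · · · · · ·
    · · # · · · · ·
    · · · · · · · ·

Z-buffer (winner per pixel, '.' = empty):
  . . . . . . . .
  . . . . . . . .
  . . . 1 . . . .
  . . 1 1 . . . .
  . . 2 2 2 . . .
  . 4 1 2 2 . 3 .
  . 4 1 . 2 3 . .
  . . 1 . 3 . . .
  . . 4 3 . . . .
  . . . . . . . .

Final: 2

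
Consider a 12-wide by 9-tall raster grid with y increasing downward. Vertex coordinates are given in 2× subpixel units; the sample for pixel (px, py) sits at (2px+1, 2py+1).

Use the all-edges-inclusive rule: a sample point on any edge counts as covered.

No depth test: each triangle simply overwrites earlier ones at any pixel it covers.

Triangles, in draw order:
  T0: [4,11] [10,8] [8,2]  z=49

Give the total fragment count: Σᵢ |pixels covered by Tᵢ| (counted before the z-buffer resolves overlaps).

T0:
  2·area = 42  (B↔C swapped to make it positive)
  edge (4, 11)→(8, 2): d=(4,-9) inclusive
  edge (8, 2)→(10, 8): d=(2,6) inclusive
  edge (10, 8)→(4, 11): d=(-6,3) inclusive
    (3,2)@(7, 5): e=[3,12,27] → #
    (4,2)@(9, 5): e=[21,0,21] → #  [on edge]
    (5,2)@(11, 5): e=[39,-12,15] → ·
    (3,3)@(7, 7): e=[11,16,15] → #
    (5,3)@(11, 7): e=[47,-8,3] → ·
    (2,4)@(5, 9): e=[1,32,9] → #
    (4,4)@(9, 9): e=[37,8,-3] → ·
    (2,5)@(5, 11): e=[9,36,-3] → ·
    (3,5)@(7, 11): e=[27,24,-9] → ·
    (5,5)@(11, 11): e=[63,0,-21] → ·  [on edge]
    (6,8)@(13, 17): e=[105,0,-63] → ·  [on edge]
  covered (6 px):
    · · · · · · · · · · · ·
    · · · · · · · · · · · ·
    · · · # # · · · · · · ·
    · · · # # · · · · · · ·
    · · # # · · · · · · · ·
    · · · · · · · · · · · ·
    · · · · · · · · · · · ·
    · · · · · · · · · · · ·
    · · · · · · · · · · · ·

Answer: 6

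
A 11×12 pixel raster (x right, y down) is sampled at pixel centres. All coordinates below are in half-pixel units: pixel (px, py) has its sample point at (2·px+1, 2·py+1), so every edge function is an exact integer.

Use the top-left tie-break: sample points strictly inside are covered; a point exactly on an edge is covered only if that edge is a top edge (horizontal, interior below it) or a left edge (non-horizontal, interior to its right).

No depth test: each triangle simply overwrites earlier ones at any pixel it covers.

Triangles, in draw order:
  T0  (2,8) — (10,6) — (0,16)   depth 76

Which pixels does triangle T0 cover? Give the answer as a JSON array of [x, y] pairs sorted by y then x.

T0:
  2·area = 60
  edge (2, 8)→(10, 6): d=(8,-2) top-left  bias=+0
  edge (10, 6)→(0, 16): d=(-10,10) right/bottom  bias=-1
  edge (0, 16)→(2, 8): d=(2,-8) top-left  bias=+0
    (7,0)@(15, 1): e=[-30,0,90] → ·  [on edge]
    (6,1)@(13, 3): e=[-18,0,78] → ·  [on edge]
    (5,2)@(11, 5): e=[-6,0,66] → ·  [on edge]
    (3,3)@(7, 7): e=[2,20,38] → #
    (4,3)@(9, 7): e=[6,0,54] → ·  [on edge]
    (1,4)@(3, 9): e=[10,40,10] → #
    (2,4)@(5, 9): e=[14,20,26] → #
    (3,4)@(7, 9): e=[18,0,42] → ·  [on edge]
    (1,5)@(3, 11): e=[26,20,14] → #
    (2,5)@(5, 11): e=[30,0,30] → ·  [on edge]
    (0,6)@(1, 13): e=[38,20,2] → #
    (1,6)@(3, 13): e=[42,0,18] → ·  [on edge]
    (0,7)@(1, 15): e=[54,0,6] → ·  [on edge]
  covered (5 px):
    · · · · · · · · · · ·
    · · · · · · · · · · ·
    · · · · · · · · · · ·
    · · · # · · · · · · ·
    · # # · · · · · · · ·
    · # · · · · · · · · ·
    # · · · · · · · · · ·
    · · · · · · · · · · ·
    · · · · · · · · · · ·
    · · · · · · · · · · ·
    · · · · · · · · · · ·
    · · · · · · · · · · ·

Final: [[3,3],[1,4],[2,4],[1,5],[0,6]]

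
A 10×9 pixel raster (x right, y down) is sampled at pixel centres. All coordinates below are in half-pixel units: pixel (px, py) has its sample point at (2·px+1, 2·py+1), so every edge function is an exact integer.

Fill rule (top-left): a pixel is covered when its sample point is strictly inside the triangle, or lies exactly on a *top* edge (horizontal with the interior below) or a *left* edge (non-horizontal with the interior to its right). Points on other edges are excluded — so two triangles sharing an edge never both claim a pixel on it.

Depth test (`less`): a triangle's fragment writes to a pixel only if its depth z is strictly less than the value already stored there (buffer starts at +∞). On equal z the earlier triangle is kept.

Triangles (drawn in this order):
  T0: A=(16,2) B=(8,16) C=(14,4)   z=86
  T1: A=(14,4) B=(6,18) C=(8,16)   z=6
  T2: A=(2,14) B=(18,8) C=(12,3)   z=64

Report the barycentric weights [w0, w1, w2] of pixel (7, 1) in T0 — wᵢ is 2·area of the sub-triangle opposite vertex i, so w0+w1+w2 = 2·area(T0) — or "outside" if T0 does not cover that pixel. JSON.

T0:
  2·area = 12
  edge (16, 2)→(8, 16): d=(-8,14) right/bottom  bias=-1
  edge (8, 16)→(14, 4): d=(6,-12) top-left  bias=+0
  edge (14, 4)→(16, 2): d=(2,-2) top-left  bias=+0
    (8,0)@(17, 1): e=[-6,18,0] → .  [on edge]
    (7,1)@(15, 3): e=[6,6,0] → X  [on edge]
    (8,1)@(17, 3): e=[-22,30,4] → .
    (6,2)@(13, 5): e=[18,-6,0] → .  [on edge]
    (7,2)@(15, 5): e=[-10,18,4] → .
    (5,3)@(11, 7): e=[30,-18,0] → .  [on edge]
    (6,3)@(13, 7): e=[2,6,4] → X
    (7,3)@(15, 7): e=[-26,30,8] → .
    (4,4)@(9, 9): e=[42,-30,0] → .  [on edge]
    (6,4)@(13, 9): e=[-14,18,8] → .
    (3,5)@(7, 11): e=[54,-42,0] → .  [on edge]
    (2,6)@(5, 13): e=[66,-54,0] → .  [on edge]
    (1,7)@(3, 15): e=[78,-66,0] → .  [on edge]
    (0,8)@(1, 17): e=[90,-78,0] → .  [on edge]
  covered (2 px):
    . . . . . . . . . .
    . . . . . . . X . .
    . . . . . . . . . .
    . . . . . . X . . .
    . . . . . . . . . .
    . . . . . . . . . .
    . . . . . . . . . .
    . . . . . . . . . .
    . . . . . . . . . .
T1:
  2·area = 12  (B↔C swapped to make it positive)
  edge (14, 4)→(8, 16): d=(-6,12) right/bottom  bias=-1
  edge (8, 16)→(6, 18): d=(-2,2) right/bottom  bias=-1
  edge (6, 18)→(14, 4): d=(8,-14) top-left  bias=+0
    (9,2)@(19, 5): e=[-66,0,78] → .  [on edge]
    (8,3)@(17, 7): e=[-54,0,66] → .  [on edge]
    (7,4)@(15, 9): e=[-42,0,54] → .  [on edge]
    (6,5)@(13, 11): e=[-30,0,42] → .  [on edge]
    (4,6)@(9, 13): e=[6,4,2] → X
    (5,6)@(11, 13): e=[-18,0,30] → .  [on edge]
    (4,7)@(9, 15): e=[-6,0,18] → .  [on edge]
    (3,8)@(7, 17): e=[6,0,6] → .  [on edge]
  covered (1 px):
    . . . . . . . . . .
    . . . . . . . . . .
    . . . . . . . . . .
    . . . . . . . . . .
    . . . . . . . . . .
    . . . . . . . . . .
    . . . . X . . . . .
    . . . . . . . . . .
    . . . . . . . . . .
T2:
  2·area = 116  (B↔C swapped to make it positive)
  edge (2, 14)→(12, 3): d=(10,-11) top-left  bias=+0
  edge (12, 3)→(18, 8): d=(6,5) right/bottom  bias=-1
  edge (18, 8)→(2, 14): d=(-16,6) right/bottom  bias=-1
    (5,2)@(11, 5): e=[9,17,90] → X
    (6,2)@(13, 5): e=[31,7,78] → X
    (7,2)@(15, 5): e=[53,-3,66] → .
    (4,3)@(9, 7): e=[7,39,70] → X
    (7,3)@(15, 7): e=[73,9,34] → X
    (8,3)@(17, 7): e=[95,-1,22] → .
    (3,4)@(7, 9): e=[5,61,50] → X
    (8,4)@(17, 9): e=[115,11,-10] → .
    (2,5)@(5, 11): e=[3,83,30] → X
    (5,5)@(11, 11): e=[69,53,-6] → .
    (6,5)@(13, 11): e=[91,43,-18] → .
    (7,5)@(15, 11): e=[113,33,-30] → .
  covered (15 px):
    . . . . . . . . . .
    . . . . . . . . . .
    . . . . . X X . . .
    . . . . X X X X . .
    . . . X X X X X . .
    . . X X X . . . . .
    . X . . . . . . . .
    . . . . . . . . . .
    . . . . . . . . . .

Answer: [6,0,6]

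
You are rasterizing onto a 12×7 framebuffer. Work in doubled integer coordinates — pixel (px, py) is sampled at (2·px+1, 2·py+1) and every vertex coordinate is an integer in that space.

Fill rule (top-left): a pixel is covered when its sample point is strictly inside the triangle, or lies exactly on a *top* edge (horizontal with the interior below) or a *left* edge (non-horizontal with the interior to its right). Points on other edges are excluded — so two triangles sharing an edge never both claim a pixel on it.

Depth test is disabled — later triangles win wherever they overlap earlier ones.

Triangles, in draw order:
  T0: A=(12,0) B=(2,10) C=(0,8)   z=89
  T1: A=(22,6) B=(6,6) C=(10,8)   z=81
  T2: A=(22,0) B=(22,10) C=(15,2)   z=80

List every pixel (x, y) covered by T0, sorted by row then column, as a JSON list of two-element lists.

T0:
  2·area = 40
  edge (12, 0)→(2, 10): d=(-10,10) right/bottom  bias=-1
  edge (2, 10)→(0, 8): d=(-2,-2) top-left  bias=+0
  edge (0, 8)→(12, 0): d=(12,-8) top-left  bias=+0
    (5,0)@(11, 1): e=[0,36,4] → ·  [on edge]
    (4,1)@(9, 3): e=[0,28,12] → ·  [on edge]
    (2,2)@(5, 5): e=[20,16,4] → #
    (3,2)@(7, 5): e=[0,20,20] → ·  [on edge]
    (1,3)@(3, 7): e=[20,8,12] → #
    (2,3)@(5, 7): e=[0,12,28] → ·  [on edge]
    (0,4)@(1, 9): e=[20,0,20] → #  [on edge]
    (1,4)@(3, 9): e=[0,4,36] → ·  [on edge]
    (0,5)@(1, 11): e=[0,-4,44] → ·  [on edge]
    (1,5)@(3, 11): e=[-20,0,60] → ·  [on edge]
    (2,6)@(5, 13): e=[-60,0,100] → ·  [on edge]
  covered (3 px):
    · · · · · · · · · · · ·
    · · · · · · · · · · · ·
    · · # · · · · · · · · ·
    · # · · · · · · · · · ·
    # · · · · · · · · · · ·
    · · · · · · · · · · · ·
    · · · · · · · · · · · ·
T1:
  2·area = 32  (B↔C swapped to make it positive)
  edge (22, 6)→(10, 8): d=(-12,2) right/bottom  bias=-1
  edge (10, 8)→(6, 6): d=(-4,-2) top-left  bias=+0
  edge (6, 6)→(22, 6): d=(16,0) top-left  bias=+0
    (4,3)@(9, 7): e=[14,2,16] → #
    (5,3)@(11, 7): e=[10,6,16] → #
    (6,3)@(13, 7): e=[6,10,16] → #
    (7,3)@(15, 7): e=[2,14,16] → #
    (8,3)@(17, 7): e=[-2,18,16] → ·
    (4,4)@(9, 9): e=[-10,-6,48] → ·
    (5,4)@(11, 9): e=[-14,-2,48] → ·
    (6,4)@(13, 9): e=[-18,2,48] → ·
    (7,4)@(15, 9): e=[-22,6,48] → ·
  covered (4 px):
    · · · · · · · · · · · ·
    · · · · · · · · · · · ·
    · · · · · · · · · · · ·
    · · · · # # # # · · · ·
    · · · · · · · · · · · ·
    · · · · · · · · · · · ·
    · · · · · · · · · · · ·
T2:
  2·area = 70
  edge (22, 0)→(22, 10): d=(0,10) right/bottom  bias=-1
  edge (22, 10)→(15, 2): d=(-7,-8) top-left  bias=+0
  edge (15, 2)→(22, 0): d=(7,-2) top-left  bias=+0
    (9,0)@(19, 1): e=[30,39,1] → #
    (10,0)@(21, 1): e=[10,55,5] → #
    (11,0)@(23, 1): e=[-10,71,9] → ·
    (8,1)@(17, 3): e=[50,9,11] → #
    (11,1)@(23, 3): e=[-10,57,23] → ·
    (8,2)@(17, 5): e=[50,-5,25] → ·
    (9,2)@(19, 5): e=[30,11,29] → #
    (11,2)@(23, 5): e=[-10,43,37] → ·
    (9,3)@(19, 7): e=[30,-3,43] → ·
    (10,3)@(21, 7): e=[10,13,47] → #
    (11,3)@(23, 7): e=[-10,29,51] → ·
    (10,4)@(21, 9): e=[10,-1,61] → ·
  covered (8 px):
    · · · · · · · · · # # ·
    · · · · · · · · # # # ·
    · · · · · · · · · # # ·
    · · · · · · · · · · # ·
    · · · · · · · · · · · ·
    · · · · · · · · · · · ·
    · · · · · · · · · · · ·

Final: [[2,2],[1,3],[0,4]]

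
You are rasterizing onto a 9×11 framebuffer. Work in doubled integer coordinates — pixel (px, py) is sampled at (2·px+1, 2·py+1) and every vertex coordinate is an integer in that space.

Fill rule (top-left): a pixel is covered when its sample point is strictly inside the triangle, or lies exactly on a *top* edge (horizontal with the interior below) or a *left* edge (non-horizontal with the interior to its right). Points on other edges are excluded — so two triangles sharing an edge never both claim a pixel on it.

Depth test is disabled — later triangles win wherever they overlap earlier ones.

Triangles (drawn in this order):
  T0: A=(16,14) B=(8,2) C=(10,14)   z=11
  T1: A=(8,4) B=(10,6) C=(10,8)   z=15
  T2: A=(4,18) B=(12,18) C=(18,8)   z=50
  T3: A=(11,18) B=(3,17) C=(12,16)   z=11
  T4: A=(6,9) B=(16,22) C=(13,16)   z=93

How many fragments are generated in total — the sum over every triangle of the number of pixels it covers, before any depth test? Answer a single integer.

T0:
  2·area = 72  (B↔C swapped to make it positive)
  edge (16, 14)→(10, 14): d=(-6,0) right/bottom  bias=-1
  edge (10, 14)→(8, 2): d=(-2,-12) top-left  bias=+0
  edge (8, 2)→(16, 14): d=(8,12) right/bottom  bias=-1
    (4,2)@(9, 5): e=[54,6,12] → █
    (5,2)@(11, 5): e=[54,30,-12] → ·
    (4,3)@(9, 7): e=[42,2,28] → █
    (5,3)@(11, 7): e=[42,26,4] → █
    (6,3)@(13, 7): e=[42,50,-20] → ·
    (4,4)@(9, 9): e=[30,-2,44] → ·
    (5,4)@(11, 9): e=[30,22,20] → █
    (6,4)@(13, 9): e=[30,46,-4] → ·
    (5,5)@(11, 11): e=[18,18,36] → █
    (6,5)@(13, 11): e=[18,42,12] → █
    (7,5)@(15, 11): e=[18,66,-12] → ·
    (5,6)@(11, 13): e=[6,14,52] → █
  covered (9 px):
    · · · · · · · · ·
    · · · · · · · · ·
    · · · · █ · · · ·
    · · · · █ █ · · ·
    · · · · · █ · · ·
    · · · · · █ █ · ·
    · · · · · █ █ █ ·
    · · · · · · · · ·
    · · · · · · · · ·
    · · · · · · · · ·
    · · · · · · · · ·
T1:
  2·area = 4
  edge (8, 4)→(10, 6): d=(2,2) right/bottom  bias=-1
  edge (10, 6)→(10, 8): d=(0,2) right/bottom  bias=-1
  edge (10, 8)→(8, 4): d=(-2,-4) top-left  bias=+0
    (2,0)@(5, 1): e=[0,10,-6] → ·  [on edge]
    (3,1)@(7, 3): e=[0,6,-2] → ·  [on edge]
    (4,2)@(9, 5): e=[0,2,2] → ·  [on edge]
    (5,3)@(11, 7): e=[0,-2,6] → ·  [on edge]
    (6,4)@(13, 9): e=[0,-6,10] → ·  [on edge]
    (7,5)@(15, 11): e=[0,-10,14] → ·  [on edge]
    (8,6)@(17, 13): e=[0,-14,18] → ·  [on edge]
  covered (0 px):
    · · · · · · · · ·
    · · · · · · · · ·
    · · · · · · · · ·
    · · · · · · · · ·
    · · · · · · · · ·
    · · · · · · · · ·
    · · · · · · · · ·
    · · · · · · · · ·
    · · · · · · · · ·
    · · · · · · · · ·
    · · · · · · · · ·
T2:
  2·area = 80  (B↔C swapped to make it positive)
  edge (4, 18)→(18, 8): d=(14,-10) top-left  bias=+0
  edge (18, 8)→(12, 18): d=(-6,10) right/bottom  bias=-1
  edge (12, 18)→(4, 18): d=(-8,0) right/bottom  bias=-1
    (8,4)@(17, 9): e=[4,4,72] → █
    (7,5)@(15, 11): e=[12,12,56] → █
    (8,5)@(17, 11): e=[32,-8,56] → ·
    (5,6)@(11, 13): e=[0,40,40] → █  [on edge]
    (6,6)@(13, 13): e=[20,20,40] → █
    (7,6)@(15, 13): e=[40,0,40] → ·  [on edge]
    (4,7)@(9, 15): e=[8,48,24] → █
    (7,7)@(15, 15): e=[68,-12,24] → ·
    (3,8)@(7, 17): e=[16,56,8] → █
    (6,8)@(13, 17): e=[76,-4,8] → ·
    (3,9)@(7, 19): e=[44,44,-8] → ·
    (4,9)@(9, 19): e=[64,24,-8] → ·
  covered (10 px):
    · · · · · · · · ·
    · · · · · · · · ·
    · · · · · · · · ·
    · · · · · · · · ·
    · · · · · · · · █
    · · · · · · · █ ·
    · · · · · █ █ · ·
    · · · · █ █ █ · ·
    · · · █ █ █ · · ·
    · · · · · · · · ·
    · · · · · · · · ·
T3:
  2·area = 17
  edge (11, 18)→(3, 17): d=(-8,-1) top-left  bias=+0
  edge (3, 17)→(12, 16): d=(9,-1) top-left  bias=+0
  edge (12, 16)→(11, 18): d=(-1,2) right/bottom  bias=-1
    (1,8)@(3, 17): e=[0,0,17] → █  [on edge]
    (2,8)@(5, 17): e=[2,2,13] → █
    (3,8)@(7, 17): e=[4,4,9] → █
    (4,8)@(9, 17): e=[6,6,5] → █
    (5,8)@(11, 17): e=[8,8,1] → █
    (6,8)@(13, 17): e=[10,10,-3] → ·
    (1,9)@(3, 19): e=[-16,18,15] → ·
    (2,9)@(5, 19): e=[-14,20,11] → ·
    (3,9)@(7, 19): e=[-12,22,7] → ·
    (4,9)@(9, 19): e=[-10,24,3] → ·
    (5,9)@(11, 19): e=[-8,26,-1] → ·
  covered (5 px):
    · · · · · · · · ·
    · · · · · · · · ·
    · · · · · · · · ·
    · · · · · · · · ·
    · · · · · · · · ·
    · · · · · · · · ·
    · · · · · · · · ·
    · · · · · · · · ·
    · █ █ █ █ █ · · ·
    · · · · · · · · ·
    · · · · · · · · ·
T4:
  2·area = 21  (B↔C swapped to make it positive)
  edge (6, 9)→(13, 16): d=(7,7) right/bottom  bias=-1
  edge (13, 16)→(16, 22): d=(3,6) right/bottom  bias=-1
  edge (16, 22)→(6, 9): d=(-10,-13) top-left  bias=+0
    (5,7)@(11, 15): e=[7,9,5] → █
    (6,7)@(13, 15): e=[-7,-3,31] → ·
    (5,8)@(11, 17): e=[21,15,-15] → ·
    (6,8)@(13, 17): e=[7,3,11] → █
    (7,8)@(15, 17): e=[-7,-9,37] → ·
    (6,9)@(13, 19): e=[21,9,-9] → ·
  covered (2 px):
    · · · · · · · · ·
    · · · · · · · · ·
    · · · · · · · · ·
    · · · · · · · · ·
    · · · · · · · · ·
    · · · · · · · · ·
    · · · · · · · · ·
    · · · · · █ · · ·
    · · · · · · █ · ·
    · · · · · · · · ·
    · · · · · · · · ·

Answer: 26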